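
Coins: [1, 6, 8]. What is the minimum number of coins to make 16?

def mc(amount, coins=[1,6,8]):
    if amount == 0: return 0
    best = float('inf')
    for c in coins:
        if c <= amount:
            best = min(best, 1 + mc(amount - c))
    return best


Building up with DP:
mc(0) = 0
mc(1) = min(1+mc(0)=1+0=1) = 1
mc(2) = min(1+mc(1)=1+1=2) = 2
mc(3) = min(1+mc(2)=1+2=3) = 3
mc(4) = min(1+mc(3)=1+3=4) = 4
mc(5) = min(1+mc(4)=1+4=5) = 5
mc(6) = min(1+mc(5)=1+5=6, 1+mc(0)=1+0=1) = 1
mc(7) = min(1+mc(6)=1+1=2, 1+mc(1)=1+1=2) = 2
mc(8) = min(1+mc(7)=1+2=3, 1+mc(2)=1+2=3, 1+mc(0)=1+0=1) = 1
mc(9) = min(1+mc(8)=1+1=2, 1+mc(3)=1+3=4, 1+mc(1)=1+1=2) = 2
mc(10) = min(1+mc(9)=1+2=3, 1+mc(4)=1+4=5, 1+mc(2)=1+2=3) = 3
mc(11) = min(1+mc(10)=1+3=4, 1+mc(5)=1+5=6, 1+mc(3)=1+3=4) = 4
mc(12) = min(1+mc(11)=1+4=5, 1+mc(6)=1+1=2, 1+mc(4)=1+4=5) = 2
mc(13) = min(1+mc(12)=1+2=3, 1+mc(7)=1+2=3, 1+mc(5)=1+5=6) = 3
mc(14) = min(1+mc(13)=1+3=4, 1+mc(8)=1+1=2, 1+mc(6)=1+1=2) = 2
mc(15) = min(1+mc(14)=1+2=3, 1+mc(9)=1+2=3, 1+mc(7)=1+2=3) = 3
mc(16) = min(1+mc(15)=1+3=4, 1+mc(10)=1+3=4, 1+mc(8)=1+1=2) = 2

2


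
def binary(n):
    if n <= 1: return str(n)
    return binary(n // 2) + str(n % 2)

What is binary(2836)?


binary(2836) = binary(1418) + '0'
binary(1418) = binary(709) + '0'
binary(709) = binary(354) + '1'
binary(354) = binary(177) + '0'
binary(177) = binary(88) + '1'
binary(88) = binary(44) + '0'
binary(44) = binary(22) + '0'
binary(22) = binary(11) + '0'
binary(11) = binary(5) + '1'
binary(5) = binary(2) + '1'
binary(2) = binary(1) + '0'
binary(1) = '1'  (base case)
Concatenating: '1' + '0' + '1' + '1' + '0' + '0' + '0' + '1' + '0' + '1' + '0' + '0' = '101100010100'

101100010100


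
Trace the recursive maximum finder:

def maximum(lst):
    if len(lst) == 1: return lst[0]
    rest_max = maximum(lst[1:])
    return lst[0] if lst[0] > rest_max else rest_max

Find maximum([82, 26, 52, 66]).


maximum([82, 26, 52, 66]): compare 82 with maximum([26, 52, 66])
maximum([26, 52, 66]): compare 26 with maximum([52, 66])
maximum([52, 66]): compare 52 with maximum([66])
maximum([66]) = 66  (base case)
Compare 52 with 66 -> 66
Compare 26 with 66 -> 66
Compare 82 with 66 -> 82

82


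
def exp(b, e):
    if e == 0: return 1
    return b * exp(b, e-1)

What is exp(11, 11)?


exp(11, 11)
= 11 * exp(11, 10)
= 11 * 11 * exp(11, 9)
= 11 * 11 * 11 * exp(11, 8)
= 11 * 11 * 11 * 11 * exp(11, 7)
= 11 * 11 * 11 * 11 * 11 * exp(11, 6)
= 11 * 11 * 11 * 11 * 11 * 11 * exp(11, 5)
= 11 * 11 * 11 * 11 * 11 * 11 * 11 * exp(11, 4)
= 11 * 11 * 11 * 11 * 11 * 11 * 11 * 11 * exp(11, 3)
= 11 * 11 * 11 * 11 * 11 * 11 * 11 * 11 * 11 * exp(11, 2)
= 11 * 11 * 11 * 11 * 11 * 11 * 11 * 11 * 11 * 11 * exp(11, 1)
= 11 * 11 * 11 * 11 * 11 * 11 * 11 * 11 * 11 * 11 * 11 * exp(11, 0)
= 11 * 11 * 11 * 11 * 11 * 11 * 11 * 11 * 11 * 11 * 11 * 1
= 285311670611

285311670611


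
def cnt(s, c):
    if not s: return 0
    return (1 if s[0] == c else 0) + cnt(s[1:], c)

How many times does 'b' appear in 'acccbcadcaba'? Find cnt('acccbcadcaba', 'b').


s[0]='a' != 'b' -> 0
s[0]='c' != 'b' -> 0
s[0]='c' != 'b' -> 0
s[0]='c' != 'b' -> 0
s[0]='b' == 'b' -> 1
s[0]='c' != 'b' -> 0
s[0]='a' != 'b' -> 0
s[0]='d' != 'b' -> 0
s[0]='c' != 'b' -> 0
s[0]='a' != 'b' -> 0
s[0]='b' == 'b' -> 1
s[0]='a' != 'b' -> 0
Sum: 0 + 0 + 0 + 0 + 1 + 0 + 0 + 0 + 0 + 0 + 1 + 0 = 2

2


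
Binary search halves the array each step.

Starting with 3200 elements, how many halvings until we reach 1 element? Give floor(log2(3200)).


3200 / 2 = 1600
1600 / 2 = 800
800 / 2 = 400
400 / 2 = 200
200 / 2 = 100
100 / 2 = 50
50 / 2 = 25
25 / 2 = 12
12 / 2 = 6
6 / 2 = 3
3 / 2 = 1
Reached 1 after 11 halvings

11


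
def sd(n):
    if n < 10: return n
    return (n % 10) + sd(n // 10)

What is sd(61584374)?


sd(61584374) = 4 + sd(6158437)
sd(6158437) = 7 + sd(615843)
sd(615843) = 3 + sd(61584)
sd(61584) = 4 + sd(6158)
sd(6158) = 8 + sd(615)
sd(615) = 5 + sd(61)
sd(61) = 1 + sd(6)
sd(6) = 6  (base case)
Total: 4 + 7 + 3 + 4 + 8 + 5 + 1 + 6 = 38

38


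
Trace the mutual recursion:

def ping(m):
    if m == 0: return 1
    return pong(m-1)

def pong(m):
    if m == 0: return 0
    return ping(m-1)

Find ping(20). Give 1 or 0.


ping(20) = pong(19)
pong(19) = ping(18)
ping(18) = pong(17)
pong(17) = ping(16)
ping(16) = pong(15)
pong(15) = ping(14)
ping(14) = pong(13)
pong(13) = ping(12)
ping(12) = pong(11)
pong(11) = ping(10)
ping(10) = pong(9)
pong(9) = ping(8)
ping(8) = pong(7)
pong(7) = ping(6)
ping(6) = pong(5)
pong(5) = ping(4)
ping(4) = pong(3)
pong(3) = ping(2)
ping(2) = pong(1)
pong(1) = ping(0)
ping(0) = 1  (base case)
Result: 1

1


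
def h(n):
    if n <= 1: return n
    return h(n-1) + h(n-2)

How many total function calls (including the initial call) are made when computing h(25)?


Let C(n) = total calls for h(n)
C(0) = 1, C(1) = 1
C(2) = 1 + C(1) + C(0) = 1 + 1 + 1 = 3
C(3) = 1 + C(2) + C(1) = 1 + 3 + 1 = 5
C(4) = 1 + C(3) + C(2) = 1 + 5 + 3 = 9
C(5) = 1 + C(4) + C(3) = 1 + 9 + 5 = 15
C(6) = 1 + C(5) + C(4) = 1 + 15 + 9 = 25
C(7) = 1 + C(6) + C(5) = 1 + 25 + 15 = 41
C(8) = 1 + C(7) + C(6) = 1 + 41 + 25 = 67
C(9) = 1 + C(8) + C(7) = 1 + 67 + 41 = 109
C(10) = 1 + C(9) + C(8) = 1 + 109 + 67 = 177
C(11) = 1 + C(10) + C(9) = 1 + 177 + 109 = 287
C(12) = 1 + C(11) + C(10) = 1 + 287 + 177 = 465
C(13) = 1 + C(12) + C(11) = 1 + 465 + 287 = 753
C(14) = 1 + C(13) + C(12) = 1 + 753 + 465 = 1219
C(15) = 1 + C(14) + C(13) = 1 + 1219 + 753 = 1973
C(16) = 1 + C(15) + C(14) = 1 + 1973 + 1219 = 3193
C(17) = 1 + C(16) + C(15) = 1 + 3193 + 1973 = 5167
C(18) = 1 + C(17) + C(16) = 1 + 5167 + 3193 = 8361
C(19) = 1 + C(18) + C(17) = 1 + 8361 + 5167 = 13529
C(20) = 1 + C(19) + C(18) = 1 + 13529 + 8361 = 21891
C(21) = 1 + C(20) + C(19) = 1 + 21891 + 13529 = 35421
C(22) = 1 + C(21) + C(20) = 1 + 35421 + 21891 = 57313
C(23) = 1 + C(22) + C(21) = 1 + 57313 + 35421 = 92735
C(24) = 1 + C(23) + C(22) = 1 + 92735 + 57313 = 150049
C(25) = 1 + C(24) + C(23) = 1 + 150049 + 92735 = 242785

242785


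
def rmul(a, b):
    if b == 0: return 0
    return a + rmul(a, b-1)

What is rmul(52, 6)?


rmul(52, 6) = 52 + rmul(52, 5)
rmul(52, 5) = 52 + rmul(52, 4)
rmul(52, 4) = 52 + rmul(52, 3)
rmul(52, 3) = 52 + rmul(52, 2)
rmul(52, 2) = 52 + rmul(52, 1)
rmul(52, 1) = 52 + rmul(52, 0)
rmul(52, 0) = 0  (base case)
Total: 52 + 52 + 52 + 52 + 52 + 52 + 0 = 312

312


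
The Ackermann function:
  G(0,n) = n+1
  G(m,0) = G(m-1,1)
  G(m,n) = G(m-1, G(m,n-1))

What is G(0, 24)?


G(0, 24) = 25
Result: G(0, 24) = 25

25


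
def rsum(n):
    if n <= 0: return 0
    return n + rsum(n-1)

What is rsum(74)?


rsum(74)
= 74 + 73 + 72 + 71 + 70 + 69 + 68 + 67 + 66 + 65 + 64 + 63 + 62 + 61 + 60 + 59 + 58 + 57 + 56 + 55 + 54 + 53 + 52 + 51 + 50 + 49 + 48 + 47 + 46 + 45 + 44 + 43 + 42 + 41 + 40 + 39 + 38 + 37 + 36 + 35 + 34 + 33 + 32 + 31 + 30 + 29 + 28 + 27 + 26 + 25 + 24 + 23 + 22 + 21 + 20 + 19 + 18 + 17 + 16 + 15 + 14 + 13 + 12 + 11 + 10 + 9 + 8 + 7 + 6 + 5 + 4 + 3 + 2 + 1 + rsum(0)
= 74 + 73 + 72 + 71 + 70 + 69 + 68 + 67 + 66 + 65 + 64 + 63 + 62 + 61 + 60 + 59 + 58 + 57 + 56 + 55 + 54 + 53 + 52 + 51 + 50 + 49 + 48 + 47 + 46 + 45 + 44 + 43 + 42 + 41 + 40 + 39 + 38 + 37 + 36 + 35 + 34 + 33 + 32 + 31 + 30 + 29 + 28 + 27 + 26 + 25 + 24 + 23 + 22 + 21 + 20 + 19 + 18 + 17 + 16 + 15 + 14 + 13 + 12 + 11 + 10 + 9 + 8 + 7 + 6 + 5 + 4 + 3 + 2 + 1 + 0
= 2775

2775


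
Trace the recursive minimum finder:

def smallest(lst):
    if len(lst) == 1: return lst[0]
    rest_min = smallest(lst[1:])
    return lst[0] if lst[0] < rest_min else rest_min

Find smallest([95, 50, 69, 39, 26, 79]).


smallest([95, 50, 69, 39, 26, 79]): compare 95 with smallest([50, 69, 39, 26, 79])
smallest([50, 69, 39, 26, 79]): compare 50 with smallest([69, 39, 26, 79])
smallest([69, 39, 26, 79]): compare 69 with smallest([39, 26, 79])
smallest([39, 26, 79]): compare 39 with smallest([26, 79])
smallest([26, 79]): compare 26 with smallest([79])
smallest([79]) = 79  (base case)
Compare 26 with 79 -> 26
Compare 39 with 26 -> 26
Compare 69 with 26 -> 26
Compare 50 with 26 -> 26
Compare 95 with 26 -> 26

26


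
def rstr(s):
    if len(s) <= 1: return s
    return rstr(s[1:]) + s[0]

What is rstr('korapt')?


rstr('korapt') = rstr('orapt') + 'k'
rstr('orapt') = rstr('rapt') + 'o'
rstr('rapt') = rstr('apt') + 'r'
rstr('apt') = rstr('pt') + 'a'
rstr('pt') = rstr('t') + 'p'
rstr('t') = 't'  (base case)
Concatenating: 't' + 'p' + 'a' + 'r' + 'o' + 'k' = 'tparok'

tparok


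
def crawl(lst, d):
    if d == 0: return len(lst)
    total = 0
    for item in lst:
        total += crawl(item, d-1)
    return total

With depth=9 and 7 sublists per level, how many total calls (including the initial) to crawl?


At depth 0 (root): 1 call
At depth 1: each of 1 parents calls crawl on 7 children = 7 calls
At depth 2: each of 7 parents calls crawl on 7 children = 49 calls
At depth 3: each of 49 parents calls crawl on 7 children = 343 calls
At depth 4: each of 343 parents calls crawl on 7 children = 2401 calls
At depth 5: each of 2401 parents calls crawl on 7 children = 16807 calls
At depth 6: each of 16807 parents calls crawl on 7 children = 117649 calls
At depth 7: each of 117649 parents calls crawl on 7 children = 823543 calls
At depth 8: each of 823543 parents calls crawl on 7 children = 5764801 calls
At depth 9: each of 5764801 parents calls crawl on 7 children = 40353607 calls
Total: 1 + 7 + 49 + 343 + 2401 + 16807 + 117649 + 823543 + 5764801 + 40353607 = 47079208

47079208


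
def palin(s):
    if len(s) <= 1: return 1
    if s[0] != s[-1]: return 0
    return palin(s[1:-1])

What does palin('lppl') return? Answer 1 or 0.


palin('lppl'): s[0]='l' == s[-1]='l' -> check palin('pp')
palin('pp'): s[0]='p' == s[-1]='p' -> check palin('')
palin(''): len <= 1 -> return 1  (base case)
Result: 1 (palindrome)

1


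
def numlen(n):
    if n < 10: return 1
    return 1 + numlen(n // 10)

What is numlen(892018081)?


numlen(892018081) = 1 + numlen(89201808)
numlen(89201808) = 1 + numlen(8920180)
numlen(8920180) = 1 + numlen(892018)
numlen(892018) = 1 + numlen(89201)
numlen(89201) = 1 + numlen(8920)
numlen(8920) = 1 + numlen(892)
numlen(892) = 1 + numlen(89)
numlen(89) = 1 + numlen(8)
numlen(8) = 1  (base case: 8 < 10)
Unwinding: 1 + 1 + 1 + 1 + 1 + 1 + 1 + 1 + 1 = 9

9


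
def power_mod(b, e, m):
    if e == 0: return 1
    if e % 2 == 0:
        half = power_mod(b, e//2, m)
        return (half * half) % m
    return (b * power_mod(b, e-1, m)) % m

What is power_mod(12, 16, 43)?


power_mod(12, 16, 43): e is even, compute power_mod(12, 8, 43)
  power_mod(12, 8, 43): e is even, compute power_mod(12, 4, 43)
    power_mod(12, 4, 43): e is even, compute power_mod(12, 2, 43)
      power_mod(12, 2, 43): e is even, compute power_mod(12, 1, 43)
        power_mod(12, 1, 43): e is odd, compute power_mod(12, 0, 43)
          power_mod(12, 0, 43) = 1
        (12 * 1) % 43 = 12
      half=12, (12*12) % 43 = 15
    half=15, (15*15) % 43 = 10
  half=10, (10*10) % 43 = 14
half=14, (14*14) % 43 = 24

24


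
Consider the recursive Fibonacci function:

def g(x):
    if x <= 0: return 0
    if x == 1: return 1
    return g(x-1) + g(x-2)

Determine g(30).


Computing g(30) bottom-up:
g(0) = 0
g(1) = 1
g(2) = g(1) + g(0) = 1 + 0 = 1
g(3) = g(2) + g(1) = 1 + 1 = 2
g(4) = g(3) + g(2) = 2 + 1 = 3
g(5) = g(4) + g(3) = 3 + 2 = 5
g(6) = g(5) + g(4) = 5 + 3 = 8
g(7) = g(6) + g(5) = 8 + 5 = 13
g(8) = g(7) + g(6) = 13 + 8 = 21
g(9) = g(8) + g(7) = 21 + 13 = 34
g(10) = g(9) + g(8) = 34 + 21 = 55
g(11) = g(10) + g(9) = 55 + 34 = 89
g(12) = g(11) + g(10) = 89 + 55 = 144
g(13) = g(12) + g(11) = 144 + 89 = 233
g(14) = g(13) + g(12) = 233 + 144 = 377
g(15) = g(14) + g(13) = 377 + 233 = 610
g(16) = g(15) + g(14) = 610 + 377 = 987
g(17) = g(16) + g(15) = 987 + 610 = 1597
g(18) = g(17) + g(16) = 1597 + 987 = 2584
g(19) = g(18) + g(17) = 2584 + 1597 = 4181
g(20) = g(19) + g(18) = 4181 + 2584 = 6765
g(21) = g(20) + g(19) = 6765 + 4181 = 10946
g(22) = g(21) + g(20) = 10946 + 6765 = 17711
g(23) = g(22) + g(21) = 17711 + 10946 = 28657
g(24) = g(23) + g(22) = 28657 + 17711 = 46368
g(25) = g(24) + g(23) = 46368 + 28657 = 75025
g(26) = g(25) + g(24) = 75025 + 46368 = 121393
g(27) = g(26) + g(25) = 121393 + 75025 = 196418
g(28) = g(27) + g(26) = 196418 + 121393 = 317811
g(29) = g(28) + g(27) = 317811 + 196418 = 514229
g(30) = g(29) + g(28) = 514229 + 317811 = 832040

832040


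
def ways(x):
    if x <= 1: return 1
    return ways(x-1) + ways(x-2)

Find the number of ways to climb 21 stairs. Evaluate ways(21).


Building up from base cases:
ways(0) = 1
ways(1) = 1
ways(2) = ways(1) + ways(0) = 1 + 1 = 2
ways(3) = ways(2) + ways(1) = 2 + 1 = 3
ways(4) = ways(3) + ways(2) = 3 + 2 = 5
ways(5) = ways(4) + ways(3) = 5 + 3 = 8
ways(6) = ways(5) + ways(4) = 8 + 5 = 13
ways(7) = ways(6) + ways(5) = 13 + 8 = 21
ways(8) = ways(7) + ways(6) = 21 + 13 = 34
ways(9) = ways(8) + ways(7) = 34 + 21 = 55
ways(10) = ways(9) + ways(8) = 55 + 34 = 89
ways(11) = ways(10) + ways(9) = 89 + 55 = 144
ways(12) = ways(11) + ways(10) = 144 + 89 = 233
ways(13) = ways(12) + ways(11) = 233 + 144 = 377
ways(14) = ways(13) + ways(12) = 377 + 233 = 610
ways(15) = ways(14) + ways(13) = 610 + 377 = 987
ways(16) = ways(15) + ways(14) = 987 + 610 = 1597
ways(17) = ways(16) + ways(15) = 1597 + 987 = 2584
ways(18) = ways(17) + ways(16) = 2584 + 1597 = 4181
ways(19) = ways(18) + ways(17) = 4181 + 2584 = 6765
ways(20) = ways(19) + ways(18) = 6765 + 4181 = 10946
ways(21) = ways(20) + ways(19) = 10946 + 6765 = 17711

17711


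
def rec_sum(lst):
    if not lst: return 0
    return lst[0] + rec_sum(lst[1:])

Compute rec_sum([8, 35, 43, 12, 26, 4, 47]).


rec_sum([8, 35, 43, 12, 26, 4, 47]) = 8 + rec_sum([35, 43, 12, 26, 4, 47])
rec_sum([35, 43, 12, 26, 4, 47]) = 35 + rec_sum([43, 12, 26, 4, 47])
rec_sum([43, 12, 26, 4, 47]) = 43 + rec_sum([12, 26, 4, 47])
rec_sum([12, 26, 4, 47]) = 12 + rec_sum([26, 4, 47])
rec_sum([26, 4, 47]) = 26 + rec_sum([4, 47])
rec_sum([4, 47]) = 4 + rec_sum([47])
rec_sum([47]) = 47 + rec_sum([])
rec_sum([]) = 0  (base case)
Total: 8 + 35 + 43 + 12 + 26 + 4 + 47 + 0 = 175

175


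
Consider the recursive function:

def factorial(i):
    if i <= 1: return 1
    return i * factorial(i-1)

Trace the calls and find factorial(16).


factorial(16)
= 16 * factorial(15)
= 16 * 15 * factorial(14)
= 16 * 15 * 14 * factorial(13)
= 16 * 15 * 14 * 13 * factorial(12)
= 16 * 15 * 14 * 13 * 12 * factorial(11)
= 16 * 15 * 14 * 13 * 12 * 11 * factorial(10)
= 16 * 15 * 14 * 13 * 12 * 11 * 10 * factorial(9)
= 16 * 15 * 14 * 13 * 12 * 11 * 10 * 9 * factorial(8)
= 16 * 15 * 14 * 13 * 12 * 11 * 10 * 9 * 8 * factorial(7)
= 16 * 15 * 14 * 13 * 12 * 11 * 10 * 9 * 8 * 7 * factorial(6)
= 16 * 15 * 14 * 13 * 12 * 11 * 10 * 9 * 8 * 7 * 6 * factorial(5)
= 16 * 15 * 14 * 13 * 12 * 11 * 10 * 9 * 8 * 7 * 6 * 5 * factorial(4)
= 16 * 15 * 14 * 13 * 12 * 11 * 10 * 9 * 8 * 7 * 6 * 5 * 4 * factorial(3)
= 16 * 15 * 14 * 13 * 12 * 11 * 10 * 9 * 8 * 7 * 6 * 5 * 4 * 3 * factorial(2)
= 16 * 15 * 14 * 13 * 12 * 11 * 10 * 9 * 8 * 7 * 6 * 5 * 4 * 3 * 2 * factorial(1)
= 16 * 15 * 14 * 13 * 12 * 11 * 10 * 9 * 8 * 7 * 6 * 5 * 4 * 3 * 2 * 1
= 20922789888000

20922789888000


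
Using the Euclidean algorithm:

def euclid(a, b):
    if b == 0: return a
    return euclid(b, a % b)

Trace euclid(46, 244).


euclid(46, 244) = euclid(244, 46)
euclid(244, 46) = euclid(46, 14)
euclid(46, 14) = euclid(14, 4)
euclid(14, 4) = euclid(4, 2)
euclid(4, 2) = euclid(2, 0)
euclid(2, 0) = 2  (base case)

2


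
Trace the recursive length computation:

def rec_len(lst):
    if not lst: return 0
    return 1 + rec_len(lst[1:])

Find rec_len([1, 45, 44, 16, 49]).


rec_len([1, 45, 44, 16, 49]) = 1 + rec_len([45, 44, 16, 49])
rec_len([45, 44, 16, 49]) = 1 + rec_len([44, 16, 49])
rec_len([44, 16, 49]) = 1 + rec_len([16, 49])
rec_len([16, 49]) = 1 + rec_len([49])
rec_len([49]) = 1 + rec_len([])
rec_len([]) = 0  (base case)
Unwinding: 1 + 1 + 1 + 1 + 1 + 0 = 5

5


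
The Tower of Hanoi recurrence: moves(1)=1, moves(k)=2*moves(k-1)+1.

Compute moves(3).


moves(3) = 2 * moves(2) + 1
moves(2) = 2 * moves(1) + 1
moves(1) = 1  (base case)
moves(2) = 2 * 1 + 1 = 3
moves(3) = 2 * 3 + 1 = 7

7


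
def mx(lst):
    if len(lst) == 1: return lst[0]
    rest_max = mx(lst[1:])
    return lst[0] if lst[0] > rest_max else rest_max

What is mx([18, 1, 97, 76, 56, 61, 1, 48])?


mx([18, 1, 97, 76, 56, 61, 1, 48]): compare 18 with mx([1, 97, 76, 56, 61, 1, 48])
mx([1, 97, 76, 56, 61, 1, 48]): compare 1 with mx([97, 76, 56, 61, 1, 48])
mx([97, 76, 56, 61, 1, 48]): compare 97 with mx([76, 56, 61, 1, 48])
mx([76, 56, 61, 1, 48]): compare 76 with mx([56, 61, 1, 48])
mx([56, 61, 1, 48]): compare 56 with mx([61, 1, 48])
mx([61, 1, 48]): compare 61 with mx([1, 48])
mx([1, 48]): compare 1 with mx([48])
mx([48]) = 48  (base case)
Compare 1 with 48 -> 48
Compare 61 with 48 -> 61
Compare 56 with 61 -> 61
Compare 76 with 61 -> 76
Compare 97 with 76 -> 97
Compare 1 with 97 -> 97
Compare 18 with 97 -> 97

97


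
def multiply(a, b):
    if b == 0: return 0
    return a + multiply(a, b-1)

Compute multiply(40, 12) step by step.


multiply(40, 12) = 40 + multiply(40, 11)
multiply(40, 11) = 40 + multiply(40, 10)
multiply(40, 10) = 40 + multiply(40, 9)
multiply(40, 9) = 40 + multiply(40, 8)
multiply(40, 8) = 40 + multiply(40, 7)
multiply(40, 7) = 40 + multiply(40, 6)
multiply(40, 6) = 40 + multiply(40, 5)
multiply(40, 5) = 40 + multiply(40, 4)
multiply(40, 4) = 40 + multiply(40, 3)
multiply(40, 3) = 40 + multiply(40, 2)
multiply(40, 2) = 40 + multiply(40, 1)
multiply(40, 1) = 40 + multiply(40, 0)
multiply(40, 0) = 0  (base case)
Total: 40 + 40 + 40 + 40 + 40 + 40 + 40 + 40 + 40 + 40 + 40 + 40 + 0 = 480

480


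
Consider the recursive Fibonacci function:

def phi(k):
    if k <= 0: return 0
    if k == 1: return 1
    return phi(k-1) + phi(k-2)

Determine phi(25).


Computing phi(25) bottom-up:
phi(0) = 0
phi(1) = 1
phi(2) = phi(1) + phi(0) = 1 + 0 = 1
phi(3) = phi(2) + phi(1) = 1 + 1 = 2
phi(4) = phi(3) + phi(2) = 2 + 1 = 3
phi(5) = phi(4) + phi(3) = 3 + 2 = 5
phi(6) = phi(5) + phi(4) = 5 + 3 = 8
phi(7) = phi(6) + phi(5) = 8 + 5 = 13
phi(8) = phi(7) + phi(6) = 13 + 8 = 21
phi(9) = phi(8) + phi(7) = 21 + 13 = 34
phi(10) = phi(9) + phi(8) = 34 + 21 = 55
phi(11) = phi(10) + phi(9) = 55 + 34 = 89
phi(12) = phi(11) + phi(10) = 89 + 55 = 144
phi(13) = phi(12) + phi(11) = 144 + 89 = 233
phi(14) = phi(13) + phi(12) = 233 + 144 = 377
phi(15) = phi(14) + phi(13) = 377 + 233 = 610
phi(16) = phi(15) + phi(14) = 610 + 377 = 987
phi(17) = phi(16) + phi(15) = 987 + 610 = 1597
phi(18) = phi(17) + phi(16) = 1597 + 987 = 2584
phi(19) = phi(18) + phi(17) = 2584 + 1597 = 4181
phi(20) = phi(19) + phi(18) = 4181 + 2584 = 6765
phi(21) = phi(20) + phi(19) = 6765 + 4181 = 10946
phi(22) = phi(21) + phi(20) = 10946 + 6765 = 17711
phi(23) = phi(22) + phi(21) = 17711 + 10946 = 28657
phi(24) = phi(23) + phi(22) = 28657 + 17711 = 46368
phi(25) = phi(24) + phi(23) = 46368 + 28657 = 75025

75025


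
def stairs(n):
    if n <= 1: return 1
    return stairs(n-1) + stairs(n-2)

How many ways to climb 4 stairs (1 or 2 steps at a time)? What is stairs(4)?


Building up from base cases:
stairs(0) = 1
stairs(1) = 1
stairs(2) = stairs(1) + stairs(0) = 1 + 1 = 2
stairs(3) = stairs(2) + stairs(1) = 2 + 1 = 3
stairs(4) = stairs(3) + stairs(2) = 3 + 2 = 5

5


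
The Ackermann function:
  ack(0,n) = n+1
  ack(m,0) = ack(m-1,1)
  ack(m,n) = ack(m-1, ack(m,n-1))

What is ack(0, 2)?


ack(0, 2) = 3
Result: ack(0, 2) = 3

3


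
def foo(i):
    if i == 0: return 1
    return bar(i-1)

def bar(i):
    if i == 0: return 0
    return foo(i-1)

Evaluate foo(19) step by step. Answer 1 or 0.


foo(19) = bar(18)
bar(18) = foo(17)
foo(17) = bar(16)
bar(16) = foo(15)
foo(15) = bar(14)
bar(14) = foo(13)
foo(13) = bar(12)
bar(12) = foo(11)
foo(11) = bar(10)
bar(10) = foo(9)
foo(9) = bar(8)
bar(8) = foo(7)
foo(7) = bar(6)
bar(6) = foo(5)
foo(5) = bar(4)
bar(4) = foo(3)
foo(3) = bar(2)
bar(2) = foo(1)
foo(1) = bar(0)
bar(0) = 0  (base case)
Result: 0

0


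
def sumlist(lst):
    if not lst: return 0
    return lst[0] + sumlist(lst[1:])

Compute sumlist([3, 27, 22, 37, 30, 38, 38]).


sumlist([3, 27, 22, 37, 30, 38, 38]) = 3 + sumlist([27, 22, 37, 30, 38, 38])
sumlist([27, 22, 37, 30, 38, 38]) = 27 + sumlist([22, 37, 30, 38, 38])
sumlist([22, 37, 30, 38, 38]) = 22 + sumlist([37, 30, 38, 38])
sumlist([37, 30, 38, 38]) = 37 + sumlist([30, 38, 38])
sumlist([30, 38, 38]) = 30 + sumlist([38, 38])
sumlist([38, 38]) = 38 + sumlist([38])
sumlist([38]) = 38 + sumlist([])
sumlist([]) = 0  (base case)
Total: 3 + 27 + 22 + 37 + 30 + 38 + 38 + 0 = 195

195


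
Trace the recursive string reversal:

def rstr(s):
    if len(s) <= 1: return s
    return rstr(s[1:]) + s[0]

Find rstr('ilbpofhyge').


rstr('ilbpofhyge') = rstr('lbpofhyge') + 'i'
rstr('lbpofhyge') = rstr('bpofhyge') + 'l'
rstr('bpofhyge') = rstr('pofhyge') + 'b'
rstr('pofhyge') = rstr('ofhyge') + 'p'
rstr('ofhyge') = rstr('fhyge') + 'o'
rstr('fhyge') = rstr('hyge') + 'f'
rstr('hyge') = rstr('yge') + 'h'
rstr('yge') = rstr('ge') + 'y'
rstr('ge') = rstr('e') + 'g'
rstr('e') = 'e'  (base case)
Concatenating: 'e' + 'g' + 'y' + 'h' + 'f' + 'o' + 'p' + 'b' + 'l' + 'i' = 'egyhfopbli'

egyhfopbli


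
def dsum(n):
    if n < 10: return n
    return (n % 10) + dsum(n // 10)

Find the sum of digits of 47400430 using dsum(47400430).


dsum(47400430) = 0 + dsum(4740043)
dsum(4740043) = 3 + dsum(474004)
dsum(474004) = 4 + dsum(47400)
dsum(47400) = 0 + dsum(4740)
dsum(4740) = 0 + dsum(474)
dsum(474) = 4 + dsum(47)
dsum(47) = 7 + dsum(4)
dsum(4) = 4  (base case)
Total: 0 + 3 + 4 + 0 + 0 + 4 + 7 + 4 = 22

22


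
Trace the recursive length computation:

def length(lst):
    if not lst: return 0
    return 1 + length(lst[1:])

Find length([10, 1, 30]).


length([10, 1, 30]) = 1 + length([1, 30])
length([1, 30]) = 1 + length([30])
length([30]) = 1 + length([])
length([]) = 0  (base case)
Unwinding: 1 + 1 + 1 + 0 = 3

3


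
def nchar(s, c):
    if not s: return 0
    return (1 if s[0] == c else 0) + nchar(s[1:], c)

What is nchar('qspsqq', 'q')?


s[0]='q' == 'q' -> 1
s[0]='s' != 'q' -> 0
s[0]='p' != 'q' -> 0
s[0]='s' != 'q' -> 0
s[0]='q' == 'q' -> 1
s[0]='q' == 'q' -> 1
Sum: 1 + 0 + 0 + 0 + 1 + 1 = 3

3


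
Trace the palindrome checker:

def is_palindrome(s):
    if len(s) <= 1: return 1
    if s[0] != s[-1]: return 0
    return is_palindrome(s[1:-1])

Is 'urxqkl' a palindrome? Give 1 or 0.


is_palindrome('urxqkl'): s[0]='u' != s[-1]='l' -> return 0
Result: 0 (not a palindrome)

0


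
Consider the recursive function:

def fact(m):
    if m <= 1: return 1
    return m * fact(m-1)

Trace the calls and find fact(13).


fact(13)
= 13 * fact(12)
= 13 * 12 * fact(11)
= 13 * 12 * 11 * fact(10)
= 13 * 12 * 11 * 10 * fact(9)
= 13 * 12 * 11 * 10 * 9 * fact(8)
= 13 * 12 * 11 * 10 * 9 * 8 * fact(7)
= 13 * 12 * 11 * 10 * 9 * 8 * 7 * fact(6)
= 13 * 12 * 11 * 10 * 9 * 8 * 7 * 6 * fact(5)
= 13 * 12 * 11 * 10 * 9 * 8 * 7 * 6 * 5 * fact(4)
= 13 * 12 * 11 * 10 * 9 * 8 * 7 * 6 * 5 * 4 * fact(3)
= 13 * 12 * 11 * 10 * 9 * 8 * 7 * 6 * 5 * 4 * 3 * fact(2)
= 13 * 12 * 11 * 10 * 9 * 8 * 7 * 6 * 5 * 4 * 3 * 2 * fact(1)
= 13 * 12 * 11 * 10 * 9 * 8 * 7 * 6 * 5 * 4 * 3 * 2 * 1
= 6227020800

6227020800


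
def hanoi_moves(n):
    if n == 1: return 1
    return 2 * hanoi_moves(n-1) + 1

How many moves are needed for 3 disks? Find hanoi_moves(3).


hanoi_moves(3) = 2 * hanoi_moves(2) + 1
hanoi_moves(2) = 2 * hanoi_moves(1) + 1
hanoi_moves(1) = 1  (base case)
hanoi_moves(2) = 2 * 1 + 1 = 3
hanoi_moves(3) = 2 * 3 + 1 = 7

7


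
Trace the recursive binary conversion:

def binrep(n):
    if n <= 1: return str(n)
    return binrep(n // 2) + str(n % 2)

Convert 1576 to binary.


binrep(1576) = binrep(788) + '0'
binrep(788) = binrep(394) + '0'
binrep(394) = binrep(197) + '0'
binrep(197) = binrep(98) + '1'
binrep(98) = binrep(49) + '0'
binrep(49) = binrep(24) + '1'
binrep(24) = binrep(12) + '0'
binrep(12) = binrep(6) + '0'
binrep(6) = binrep(3) + '0'
binrep(3) = binrep(1) + '1'
binrep(1) = '1'  (base case)
Concatenating: '1' + '1' + '0' + '0' + '0' + '1' + '0' + '1' + '0' + '0' + '0' = '11000101000'

11000101000


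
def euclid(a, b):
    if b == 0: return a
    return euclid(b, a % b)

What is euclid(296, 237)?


euclid(296, 237) = euclid(237, 59)
euclid(237, 59) = euclid(59, 1)
euclid(59, 1) = euclid(1, 0)
euclid(1, 0) = 1  (base case)

1


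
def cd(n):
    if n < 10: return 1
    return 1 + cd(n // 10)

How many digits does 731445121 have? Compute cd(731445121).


cd(731445121) = 1 + cd(73144512)
cd(73144512) = 1 + cd(7314451)
cd(7314451) = 1 + cd(731445)
cd(731445) = 1 + cd(73144)
cd(73144) = 1 + cd(7314)
cd(7314) = 1 + cd(731)
cd(731) = 1 + cd(73)
cd(73) = 1 + cd(7)
cd(7) = 1  (base case: 7 < 10)
Unwinding: 1 + 1 + 1 + 1 + 1 + 1 + 1 + 1 + 1 = 9

9


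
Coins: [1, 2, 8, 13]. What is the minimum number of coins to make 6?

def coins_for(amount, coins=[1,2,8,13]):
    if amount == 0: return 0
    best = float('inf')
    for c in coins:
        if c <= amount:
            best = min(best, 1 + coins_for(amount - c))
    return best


Building up with DP:
coins_for(0) = 0
coins_for(1) = min(1+coins_for(0)=1+0=1) = 1
coins_for(2) = min(1+coins_for(1)=1+1=2, 1+coins_for(0)=1+0=1) = 1
coins_for(3) = min(1+coins_for(2)=1+1=2, 1+coins_for(1)=1+1=2) = 2
coins_for(4) = min(1+coins_for(3)=1+2=3, 1+coins_for(2)=1+1=2) = 2
coins_for(5) = min(1+coins_for(4)=1+2=3, 1+coins_for(3)=1+2=3) = 3
coins_for(6) = min(1+coins_for(5)=1+3=4, 1+coins_for(4)=1+2=3) = 3

3


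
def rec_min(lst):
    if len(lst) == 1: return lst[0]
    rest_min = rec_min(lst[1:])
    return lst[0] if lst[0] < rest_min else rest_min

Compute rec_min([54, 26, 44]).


rec_min([54, 26, 44]): compare 54 with rec_min([26, 44])
rec_min([26, 44]): compare 26 with rec_min([44])
rec_min([44]) = 44  (base case)
Compare 26 with 44 -> 26
Compare 54 with 26 -> 26

26


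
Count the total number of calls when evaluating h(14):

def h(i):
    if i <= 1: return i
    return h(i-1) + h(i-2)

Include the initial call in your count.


Let C(n) = total calls for h(n)
C(0) = 1, C(1) = 1
C(2) = 1 + C(1) + C(0) = 1 + 1 + 1 = 3
C(3) = 1 + C(2) + C(1) = 1 + 3 + 1 = 5
C(4) = 1 + C(3) + C(2) = 1 + 5 + 3 = 9
C(5) = 1 + C(4) + C(3) = 1 + 9 + 5 = 15
C(6) = 1 + C(5) + C(4) = 1 + 15 + 9 = 25
C(7) = 1 + C(6) + C(5) = 1 + 25 + 15 = 41
C(8) = 1 + C(7) + C(6) = 1 + 41 + 25 = 67
C(9) = 1 + C(8) + C(7) = 1 + 67 + 41 = 109
C(10) = 1 + C(9) + C(8) = 1 + 109 + 67 = 177
C(11) = 1 + C(10) + C(9) = 1 + 177 + 109 = 287
C(12) = 1 + C(11) + C(10) = 1 + 287 + 177 = 465
C(13) = 1 + C(12) + C(11) = 1 + 465 + 287 = 753
C(14) = 1 + C(13) + C(12) = 1 + 753 + 465 = 1219

1219


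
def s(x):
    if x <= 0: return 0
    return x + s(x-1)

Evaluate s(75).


s(75)
= 75 + 74 + 73 + 72 + 71 + 70 + 69 + 68 + 67 + 66 + 65 + 64 + 63 + 62 + 61 + 60 + 59 + 58 + 57 + 56 + 55 + 54 + 53 + 52 + 51 + 50 + 49 + 48 + 47 + 46 + 45 + 44 + 43 + 42 + 41 + 40 + 39 + 38 + 37 + 36 + 35 + 34 + 33 + 32 + 31 + 30 + 29 + 28 + 27 + 26 + 25 + 24 + 23 + 22 + 21 + 20 + 19 + 18 + 17 + 16 + 15 + 14 + 13 + 12 + 11 + 10 + 9 + 8 + 7 + 6 + 5 + 4 + 3 + 2 + 1 + s(0)
= 75 + 74 + 73 + 72 + 71 + 70 + 69 + 68 + 67 + 66 + 65 + 64 + 63 + 62 + 61 + 60 + 59 + 58 + 57 + 56 + 55 + 54 + 53 + 52 + 51 + 50 + 49 + 48 + 47 + 46 + 45 + 44 + 43 + 42 + 41 + 40 + 39 + 38 + 37 + 36 + 35 + 34 + 33 + 32 + 31 + 30 + 29 + 28 + 27 + 26 + 25 + 24 + 23 + 22 + 21 + 20 + 19 + 18 + 17 + 16 + 15 + 14 + 13 + 12 + 11 + 10 + 9 + 8 + 7 + 6 + 5 + 4 + 3 + 2 + 1 + 0
= 2850

2850


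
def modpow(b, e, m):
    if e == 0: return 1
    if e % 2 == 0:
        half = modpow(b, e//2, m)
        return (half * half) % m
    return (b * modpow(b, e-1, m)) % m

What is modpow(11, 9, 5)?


modpow(11, 9, 5): e is odd, compute modpow(11, 8, 5)
  modpow(11, 8, 5): e is even, compute modpow(11, 4, 5)
    modpow(11, 4, 5): e is even, compute modpow(11, 2, 5)
      modpow(11, 2, 5): e is even, compute modpow(11, 1, 5)
        modpow(11, 1, 5): e is odd, compute modpow(11, 0, 5)
          modpow(11, 0, 5) = 1
        (11 * 1) % 5 = 1
      half=1, (1*1) % 5 = 1
    half=1, (1*1) % 5 = 1
  half=1, (1*1) % 5 = 1
(11 * 1) % 5 = 1

1


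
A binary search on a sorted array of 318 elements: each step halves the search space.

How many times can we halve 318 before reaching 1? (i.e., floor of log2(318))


318 / 2 = 159
159 / 2 = 79
79 / 2 = 39
39 / 2 = 19
19 / 2 = 9
9 / 2 = 4
4 / 2 = 2
2 / 2 = 1
Reached 1 after 8 halvings

8


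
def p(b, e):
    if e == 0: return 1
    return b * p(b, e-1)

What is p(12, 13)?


p(12, 13)
= 12 * p(12, 12)
= 12 * 12 * p(12, 11)
= 12 * 12 * 12 * p(12, 10)
= 12 * 12 * 12 * 12 * p(12, 9)
= 12 * 12 * 12 * 12 * 12 * p(12, 8)
= 12 * 12 * 12 * 12 * 12 * 12 * p(12, 7)
= 12 * 12 * 12 * 12 * 12 * 12 * 12 * p(12, 6)
= 12 * 12 * 12 * 12 * 12 * 12 * 12 * 12 * p(12, 5)
= 12 * 12 * 12 * 12 * 12 * 12 * 12 * 12 * 12 * p(12, 4)
= 12 * 12 * 12 * 12 * 12 * 12 * 12 * 12 * 12 * 12 * p(12, 3)
= 12 * 12 * 12 * 12 * 12 * 12 * 12 * 12 * 12 * 12 * 12 * p(12, 2)
= 12 * 12 * 12 * 12 * 12 * 12 * 12 * 12 * 12 * 12 * 12 * 12 * p(12, 1)
= 12 * 12 * 12 * 12 * 12 * 12 * 12 * 12 * 12 * 12 * 12 * 12 * 12 * p(12, 0)
= 12 * 12 * 12 * 12 * 12 * 12 * 12 * 12 * 12 * 12 * 12 * 12 * 12 * 1
= 106993205379072

106993205379072


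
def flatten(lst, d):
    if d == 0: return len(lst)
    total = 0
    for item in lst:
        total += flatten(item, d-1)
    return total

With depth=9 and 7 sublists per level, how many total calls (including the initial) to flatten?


At depth 0 (root): 1 call
At depth 1: each of 1 parents calls flatten on 7 children = 7 calls
At depth 2: each of 7 parents calls flatten on 7 children = 49 calls
At depth 3: each of 49 parents calls flatten on 7 children = 343 calls
At depth 4: each of 343 parents calls flatten on 7 children = 2401 calls
At depth 5: each of 2401 parents calls flatten on 7 children = 16807 calls
At depth 6: each of 16807 parents calls flatten on 7 children = 117649 calls
At depth 7: each of 117649 parents calls flatten on 7 children = 823543 calls
At depth 8: each of 823543 parents calls flatten on 7 children = 5764801 calls
At depth 9: each of 5764801 parents calls flatten on 7 children = 40353607 calls
Total: 1 + 7 + 49 + 343 + 2401 + 16807 + 117649 + 823543 + 5764801 + 40353607 = 47079208

47079208


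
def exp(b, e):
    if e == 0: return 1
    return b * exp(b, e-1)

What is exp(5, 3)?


exp(5, 3)
= 5 * exp(5, 2)
= 5 * 5 * exp(5, 1)
= 5 * 5 * 5 * exp(5, 0)
= 5 * 5 * 5 * 1
= 125

125


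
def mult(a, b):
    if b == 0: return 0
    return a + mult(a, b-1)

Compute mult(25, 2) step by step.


mult(25, 2) = 25 + mult(25, 1)
mult(25, 1) = 25 + mult(25, 0)
mult(25, 0) = 0  (base case)
Total: 25 + 25 + 0 = 50

50


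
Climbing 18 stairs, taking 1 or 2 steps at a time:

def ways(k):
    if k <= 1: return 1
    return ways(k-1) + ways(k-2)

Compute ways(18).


Building up from base cases:
ways(0) = 1
ways(1) = 1
ways(2) = ways(1) + ways(0) = 1 + 1 = 2
ways(3) = ways(2) + ways(1) = 2 + 1 = 3
ways(4) = ways(3) + ways(2) = 3 + 2 = 5
ways(5) = ways(4) + ways(3) = 5 + 3 = 8
ways(6) = ways(5) + ways(4) = 8 + 5 = 13
ways(7) = ways(6) + ways(5) = 13 + 8 = 21
ways(8) = ways(7) + ways(6) = 21 + 13 = 34
ways(9) = ways(8) + ways(7) = 34 + 21 = 55
ways(10) = ways(9) + ways(8) = 55 + 34 = 89
ways(11) = ways(10) + ways(9) = 89 + 55 = 144
ways(12) = ways(11) + ways(10) = 144 + 89 = 233
ways(13) = ways(12) + ways(11) = 233 + 144 = 377
ways(14) = ways(13) + ways(12) = 377 + 233 = 610
ways(15) = ways(14) + ways(13) = 610 + 377 = 987
ways(16) = ways(15) + ways(14) = 987 + 610 = 1597
ways(17) = ways(16) + ways(15) = 1597 + 987 = 2584
ways(18) = ways(17) + ways(16) = 2584 + 1597 = 4181

4181


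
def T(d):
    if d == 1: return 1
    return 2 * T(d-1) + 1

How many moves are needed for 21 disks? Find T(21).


T(21) = 2 * T(20) + 1
T(20) = 2 * T(19) + 1
T(19) = 2 * T(18) + 1
T(18) = 2 * T(17) + 1
T(17) = 2 * T(16) + 1
T(16) = 2 * T(15) + 1
T(15) = 2 * T(14) + 1
T(14) = 2 * T(13) + 1
T(13) = 2 * T(12) + 1
T(12) = 2 * T(11) + 1
T(11) = 2 * T(10) + 1
T(10) = 2 * T(9) + 1
T(9) = 2 * T(8) + 1
T(8) = 2 * T(7) + 1
T(7) = 2 * T(6) + 1
T(6) = 2 * T(5) + 1
T(5) = 2 * T(4) + 1
T(4) = 2 * T(3) + 1
T(3) = 2 * T(2) + 1
T(2) = 2 * T(1) + 1
T(1) = 1  (base case)
T(2) = 2 * 1 + 1 = 3
T(3) = 2 * 3 + 1 = 7
T(4) = 2 * 7 + 1 = 15
T(5) = 2 * 15 + 1 = 31
T(6) = 2 * 31 + 1 = 63
T(7) = 2 * 63 + 1 = 127
T(8) = 2 * 127 + 1 = 255
T(9) = 2 * 255 + 1 = 511
T(10) = 2 * 511 + 1 = 1023
T(11) = 2 * 1023 + 1 = 2047
T(12) = 2 * 2047 + 1 = 4095
T(13) = 2 * 4095 + 1 = 8191
T(14) = 2 * 8191 + 1 = 16383
T(15) = 2 * 16383 + 1 = 32767
T(16) = 2 * 32767 + 1 = 65535
T(17) = 2 * 65535 + 1 = 131071
T(18) = 2 * 131071 + 1 = 262143
T(19) = 2 * 262143 + 1 = 524287
T(20) = 2 * 524287 + 1 = 1048575
T(21) = 2 * 1048575 + 1 = 2097151

2097151


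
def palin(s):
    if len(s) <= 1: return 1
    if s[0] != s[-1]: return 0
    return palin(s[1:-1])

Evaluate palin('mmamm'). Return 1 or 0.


palin('mmamm'): s[0]='m' == s[-1]='m' -> check palin('mam')
palin('mam'): s[0]='m' == s[-1]='m' -> check palin('a')
palin('a'): len <= 1 -> return 1  (base case)
Result: 1 (palindrome)

1


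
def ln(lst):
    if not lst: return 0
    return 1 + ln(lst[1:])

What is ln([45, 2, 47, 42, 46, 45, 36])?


ln([45, 2, 47, 42, 46, 45, 36]) = 1 + ln([2, 47, 42, 46, 45, 36])
ln([2, 47, 42, 46, 45, 36]) = 1 + ln([47, 42, 46, 45, 36])
ln([47, 42, 46, 45, 36]) = 1 + ln([42, 46, 45, 36])
ln([42, 46, 45, 36]) = 1 + ln([46, 45, 36])
ln([46, 45, 36]) = 1 + ln([45, 36])
ln([45, 36]) = 1 + ln([36])
ln([36]) = 1 + ln([])
ln([]) = 0  (base case)
Unwinding: 1 + 1 + 1 + 1 + 1 + 1 + 1 + 0 = 7

7


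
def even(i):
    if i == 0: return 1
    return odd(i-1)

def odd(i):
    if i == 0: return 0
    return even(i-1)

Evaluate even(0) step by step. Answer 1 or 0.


even(0) = 1  (base case)
Result: 1

1


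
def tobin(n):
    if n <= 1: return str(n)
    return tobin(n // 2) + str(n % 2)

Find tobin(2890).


tobin(2890) = tobin(1445) + '0'
tobin(1445) = tobin(722) + '1'
tobin(722) = tobin(361) + '0'
tobin(361) = tobin(180) + '1'
tobin(180) = tobin(90) + '0'
tobin(90) = tobin(45) + '0'
tobin(45) = tobin(22) + '1'
tobin(22) = tobin(11) + '0'
tobin(11) = tobin(5) + '1'
tobin(5) = tobin(2) + '1'
tobin(2) = tobin(1) + '0'
tobin(1) = '1'  (base case)
Concatenating: '1' + '0' + '1' + '1' + '0' + '1' + '0' + '0' + '1' + '0' + '1' + '0' = '101101001010'

101101001010


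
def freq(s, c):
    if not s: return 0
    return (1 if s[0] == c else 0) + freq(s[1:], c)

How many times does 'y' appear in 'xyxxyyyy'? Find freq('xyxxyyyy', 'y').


s[0]='x' != 'y' -> 0
s[0]='y' == 'y' -> 1
s[0]='x' != 'y' -> 0
s[0]='x' != 'y' -> 0
s[0]='y' == 'y' -> 1
s[0]='y' == 'y' -> 1
s[0]='y' == 'y' -> 1
s[0]='y' == 'y' -> 1
Sum: 0 + 1 + 0 + 0 + 1 + 1 + 1 + 1 = 5

5


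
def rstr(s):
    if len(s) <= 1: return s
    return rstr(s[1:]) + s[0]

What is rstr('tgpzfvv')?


rstr('tgpzfvv') = rstr('gpzfvv') + 't'
rstr('gpzfvv') = rstr('pzfvv') + 'g'
rstr('pzfvv') = rstr('zfvv') + 'p'
rstr('zfvv') = rstr('fvv') + 'z'
rstr('fvv') = rstr('vv') + 'f'
rstr('vv') = rstr('v') + 'v'
rstr('v') = 'v'  (base case)
Concatenating: 'v' + 'v' + 'f' + 'z' + 'p' + 'g' + 't' = 'vvfzpgt'

vvfzpgt


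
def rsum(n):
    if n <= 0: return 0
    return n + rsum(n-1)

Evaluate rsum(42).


rsum(42)
= 42 + 41 + 40 + 39 + 38 + 37 + 36 + 35 + 34 + 33 + 32 + 31 + 30 + 29 + 28 + 27 + 26 + 25 + 24 + 23 + 22 + 21 + 20 + 19 + 18 + 17 + 16 + 15 + 14 + 13 + 12 + 11 + 10 + 9 + 8 + 7 + 6 + 5 + 4 + 3 + 2 + 1 + rsum(0)
= 42 + 41 + 40 + 39 + 38 + 37 + 36 + 35 + 34 + 33 + 32 + 31 + 30 + 29 + 28 + 27 + 26 + 25 + 24 + 23 + 22 + 21 + 20 + 19 + 18 + 17 + 16 + 15 + 14 + 13 + 12 + 11 + 10 + 9 + 8 + 7 + 6 + 5 + 4 + 3 + 2 + 1 + 0
= 903

903


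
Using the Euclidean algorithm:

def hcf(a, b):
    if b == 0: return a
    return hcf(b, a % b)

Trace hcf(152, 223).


hcf(152, 223) = hcf(223, 152)
hcf(223, 152) = hcf(152, 71)
hcf(152, 71) = hcf(71, 10)
hcf(71, 10) = hcf(10, 1)
hcf(10, 1) = hcf(1, 0)
hcf(1, 0) = 1  (base case)

1


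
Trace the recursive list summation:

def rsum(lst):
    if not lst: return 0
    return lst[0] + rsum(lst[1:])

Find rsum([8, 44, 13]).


rsum([8, 44, 13]) = 8 + rsum([44, 13])
rsum([44, 13]) = 44 + rsum([13])
rsum([13]) = 13 + rsum([])
rsum([]) = 0  (base case)
Total: 8 + 44 + 13 + 0 = 65

65


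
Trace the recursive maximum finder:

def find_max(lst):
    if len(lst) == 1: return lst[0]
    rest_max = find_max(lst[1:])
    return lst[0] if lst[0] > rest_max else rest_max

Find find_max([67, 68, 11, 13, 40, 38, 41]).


find_max([67, 68, 11, 13, 40, 38, 41]): compare 67 with find_max([68, 11, 13, 40, 38, 41])
find_max([68, 11, 13, 40, 38, 41]): compare 68 with find_max([11, 13, 40, 38, 41])
find_max([11, 13, 40, 38, 41]): compare 11 with find_max([13, 40, 38, 41])
find_max([13, 40, 38, 41]): compare 13 with find_max([40, 38, 41])
find_max([40, 38, 41]): compare 40 with find_max([38, 41])
find_max([38, 41]): compare 38 with find_max([41])
find_max([41]) = 41  (base case)
Compare 38 with 41 -> 41
Compare 40 with 41 -> 41
Compare 13 with 41 -> 41
Compare 11 with 41 -> 41
Compare 68 with 41 -> 68
Compare 67 with 68 -> 68

68


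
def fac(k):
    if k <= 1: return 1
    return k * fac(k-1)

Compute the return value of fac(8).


fac(8)
= 8 * fac(7)
= 8 * 7 * fac(6)
= 8 * 7 * 6 * fac(5)
= 8 * 7 * 6 * 5 * fac(4)
= 8 * 7 * 6 * 5 * 4 * fac(3)
= 8 * 7 * 6 * 5 * 4 * 3 * fac(2)
= 8 * 7 * 6 * 5 * 4 * 3 * 2 * fac(1)
= 8 * 7 * 6 * 5 * 4 * 3 * 2 * 1
= 40320

40320


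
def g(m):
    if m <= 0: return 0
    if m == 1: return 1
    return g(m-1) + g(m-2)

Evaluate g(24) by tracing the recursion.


Computing g(24) bottom-up:
g(0) = 0
g(1) = 1
g(2) = g(1) + g(0) = 1 + 0 = 1
g(3) = g(2) + g(1) = 1 + 1 = 2
g(4) = g(3) + g(2) = 2 + 1 = 3
g(5) = g(4) + g(3) = 3 + 2 = 5
g(6) = g(5) + g(4) = 5 + 3 = 8
g(7) = g(6) + g(5) = 8 + 5 = 13
g(8) = g(7) + g(6) = 13 + 8 = 21
g(9) = g(8) + g(7) = 21 + 13 = 34
g(10) = g(9) + g(8) = 34 + 21 = 55
g(11) = g(10) + g(9) = 55 + 34 = 89
g(12) = g(11) + g(10) = 89 + 55 = 144
g(13) = g(12) + g(11) = 144 + 89 = 233
g(14) = g(13) + g(12) = 233 + 144 = 377
g(15) = g(14) + g(13) = 377 + 233 = 610
g(16) = g(15) + g(14) = 610 + 377 = 987
g(17) = g(16) + g(15) = 987 + 610 = 1597
g(18) = g(17) + g(16) = 1597 + 987 = 2584
g(19) = g(18) + g(17) = 2584 + 1597 = 4181
g(20) = g(19) + g(18) = 4181 + 2584 = 6765
g(21) = g(20) + g(19) = 6765 + 4181 = 10946
g(22) = g(21) + g(20) = 10946 + 6765 = 17711
g(23) = g(22) + g(21) = 17711 + 10946 = 28657
g(24) = g(23) + g(22) = 28657 + 17711 = 46368

46368


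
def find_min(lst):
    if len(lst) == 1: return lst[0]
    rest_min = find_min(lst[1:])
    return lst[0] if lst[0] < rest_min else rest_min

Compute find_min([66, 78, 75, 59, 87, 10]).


find_min([66, 78, 75, 59, 87, 10]): compare 66 with find_min([78, 75, 59, 87, 10])
find_min([78, 75, 59, 87, 10]): compare 78 with find_min([75, 59, 87, 10])
find_min([75, 59, 87, 10]): compare 75 with find_min([59, 87, 10])
find_min([59, 87, 10]): compare 59 with find_min([87, 10])
find_min([87, 10]): compare 87 with find_min([10])
find_min([10]) = 10  (base case)
Compare 87 with 10 -> 10
Compare 59 with 10 -> 10
Compare 75 with 10 -> 10
Compare 78 with 10 -> 10
Compare 66 with 10 -> 10

10


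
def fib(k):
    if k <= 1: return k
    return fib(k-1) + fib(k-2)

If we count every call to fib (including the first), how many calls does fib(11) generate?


Let C(n) = total calls for fib(n)
C(0) = 1, C(1) = 1
C(2) = 1 + C(1) + C(0) = 1 + 1 + 1 = 3
C(3) = 1 + C(2) + C(1) = 1 + 3 + 1 = 5
C(4) = 1 + C(3) + C(2) = 1 + 5 + 3 = 9
C(5) = 1 + C(4) + C(3) = 1 + 9 + 5 = 15
C(6) = 1 + C(5) + C(4) = 1 + 15 + 9 = 25
C(7) = 1 + C(6) + C(5) = 1 + 25 + 15 = 41
C(8) = 1 + C(7) + C(6) = 1 + 41 + 25 = 67
C(9) = 1 + C(8) + C(7) = 1 + 67 + 41 = 109
C(10) = 1 + C(9) + C(8) = 1 + 109 + 67 = 177
C(11) = 1 + C(10) + C(9) = 1 + 177 + 109 = 287

287


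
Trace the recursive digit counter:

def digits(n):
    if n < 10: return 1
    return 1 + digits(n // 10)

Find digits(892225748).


digits(892225748) = 1 + digits(89222574)
digits(89222574) = 1 + digits(8922257)
digits(8922257) = 1 + digits(892225)
digits(892225) = 1 + digits(89222)
digits(89222) = 1 + digits(8922)
digits(8922) = 1 + digits(892)
digits(892) = 1 + digits(89)
digits(89) = 1 + digits(8)
digits(8) = 1  (base case: 8 < 10)
Unwinding: 1 + 1 + 1 + 1 + 1 + 1 + 1 + 1 + 1 = 9

9
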